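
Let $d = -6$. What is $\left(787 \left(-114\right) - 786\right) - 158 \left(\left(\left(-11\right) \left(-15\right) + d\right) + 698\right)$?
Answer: $-225910$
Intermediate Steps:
$\left(787 \left(-114\right) - 786\right) - 158 \left(\left(\left(-11\right) \left(-15\right) + d\right) + 698\right) = \left(787 \left(-114\right) - 786\right) - 158 \left(\left(\left(-11\right) \left(-15\right) - 6\right) + 698\right) = \left(-89718 - 786\right) - 158 \left(\left(165 - 6\right) + 698\right) = -90504 - 158 \left(159 + 698\right) = -90504 - 158 \cdot 857 = -90504 - 135406 = -225910$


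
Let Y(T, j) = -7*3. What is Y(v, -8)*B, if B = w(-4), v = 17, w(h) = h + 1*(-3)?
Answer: 147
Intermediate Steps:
w(h) = -3 + h (w(h) = h - 3 = -3 + h)
B = -7 (B = -3 - 4 = -7)
Y(T, j) = -21
Y(v, -8)*B = -21*(-7) = 147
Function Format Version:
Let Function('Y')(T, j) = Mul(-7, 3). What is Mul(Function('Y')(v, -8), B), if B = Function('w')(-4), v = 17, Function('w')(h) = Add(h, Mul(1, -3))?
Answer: 147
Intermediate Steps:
Function('w')(h) = Add(-3, h) (Function('w')(h) = Add(h, -3) = Add(-3, h))
B = -7 (B = Add(-3, -4) = -7)
Function('Y')(T, j) = -21
Mul(Function('Y')(v, -8), B) = Mul(-21, -7) = 147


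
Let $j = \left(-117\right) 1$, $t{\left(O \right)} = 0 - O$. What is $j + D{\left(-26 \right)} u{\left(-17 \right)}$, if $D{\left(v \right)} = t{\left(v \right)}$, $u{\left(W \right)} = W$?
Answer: $-559$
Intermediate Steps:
$t{\left(O \right)} = - O$
$D{\left(v \right)} = - v$
$j = -117$
$j + D{\left(-26 \right)} u{\left(-17 \right)} = -117 + \left(-1\right) \left(-26\right) \left(-17\right) = -117 + 26 \left(-17\right) = -117 - 442 = -559$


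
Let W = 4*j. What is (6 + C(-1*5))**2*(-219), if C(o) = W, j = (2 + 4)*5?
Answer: -3476844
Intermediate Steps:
j = 30 (j = 6*5 = 30)
W = 120 (W = 4*30 = 120)
C(o) = 120
(6 + C(-1*5))**2*(-219) = (6 + 120)**2*(-219) = 126**2*(-219) = 15876*(-219) = -3476844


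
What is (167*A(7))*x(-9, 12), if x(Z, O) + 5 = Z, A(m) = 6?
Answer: -14028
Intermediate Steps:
x(Z, O) = -5 + Z
(167*A(7))*x(-9, 12) = (167*6)*(-5 - 9) = 1002*(-14) = -14028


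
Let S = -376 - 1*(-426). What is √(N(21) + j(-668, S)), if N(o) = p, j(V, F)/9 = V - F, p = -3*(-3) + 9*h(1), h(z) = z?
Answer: 6*I*√179 ≈ 80.275*I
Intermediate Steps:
S = 50 (S = -376 + 426 = 50)
p = 18 (p = -3*(-3) + 9*1 = 9 + 9 = 18)
j(V, F) = -9*F + 9*V (j(V, F) = 9*(V - F) = -9*F + 9*V)
N(o) = 18
√(N(21) + j(-668, S)) = √(18 + (-9*50 + 9*(-668))) = √(18 + (-450 - 6012)) = √(18 - 6462) = √(-6444) = 6*I*√179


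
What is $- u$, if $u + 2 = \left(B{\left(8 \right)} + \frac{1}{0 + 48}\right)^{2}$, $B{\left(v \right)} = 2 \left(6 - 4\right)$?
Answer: $- \frac{32641}{2304} \approx -14.167$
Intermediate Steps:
$B{\left(v \right)} = 4$ ($B{\left(v \right)} = 2 \cdot 2 = 4$)
$u = \frac{32641}{2304}$ ($u = -2 + \left(4 + \frac{1}{0 + 48}\right)^{2} = -2 + \left(4 + \frac{1}{48}\right)^{2} = -2 + \left(\frac{193}{48}\right)^{2} = -2 + \frac{37249}{2304} = \frac{32641}{2304} \approx 14.167$)
$- u = \left(-1\right) \frac{32641}{2304} = - \frac{32641}{2304}$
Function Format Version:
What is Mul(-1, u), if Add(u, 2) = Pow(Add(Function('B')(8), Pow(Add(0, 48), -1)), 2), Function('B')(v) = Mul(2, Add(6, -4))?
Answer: Rational(-32641, 2304) ≈ -14.167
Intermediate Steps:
Function('B')(v) = 4 (Function('B')(v) = Mul(2, 2) = 4)
u = Rational(32641, 2304) (u = Add(-2, Pow(Add(4, Pow(Add(0, 48), -1)), 2)) = Add(-2, Pow(Add(4, Pow(48, -1)), 2)) = Add(-2, Pow(Add(4, Rational(1, 48)), 2)) = Add(-2, Pow(Rational(193, 48), 2)) = Add(-2, Rational(37249, 2304)) = Rational(32641, 2304) ≈ 14.167)
Mul(-1, u) = Mul(-1, Rational(32641, 2304)) = Rational(-32641, 2304)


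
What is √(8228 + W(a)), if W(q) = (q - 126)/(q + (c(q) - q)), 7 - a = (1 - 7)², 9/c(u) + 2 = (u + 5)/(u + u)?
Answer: √62484502/87 ≈ 90.859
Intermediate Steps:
c(u) = 9/(-2 + (5 + u)/(2*u)) (c(u) = 9/(-2 + (u + 5)/(u + u)) = 9/(-2 + (5 + u)/((2*u))) = 9/(-2 + (5 + u)*(1/(2*u))) = 9/(-2 + (5 + u)/(2*u)))
a = -29 (a = 7 - (1 - 7)² = 7 - 1*(-6)² = 7 - 1*36 = 7 - 36 = -29)
W(q) = -(-126 + q)*(-5 + 3*q)/(18*q) (W(q) = (q - 126)/(q + (-18*q/(-5 + 3*q) - q)) = (-126 + q)/(q + (-q - 18*q/(-5 + 3*q))) = (-126 + q)/((-18*q/(-5 + 3*q))) = (-126 + q)*(-(-5 + 3*q)/(18*q)) = -(-126 + q)*(-5 + 3*q)/(18*q))
√(8228 + W(a)) = √(8228 + (383/18 - 35/(-29) - ⅙*(-29))) = √(8228 + (383/18 - 35*(-1/29) + 29/6)) = √(8228 + (383/18 + 35/29 + 29/6)) = √(8228 + 7130/261) = √(2154638/261) = √62484502/87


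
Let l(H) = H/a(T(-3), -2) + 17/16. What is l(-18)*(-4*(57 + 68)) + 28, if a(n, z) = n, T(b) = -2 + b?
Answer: -9213/4 ≈ -2303.3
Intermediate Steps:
l(H) = 17/16 - H/5 (l(H) = H/(-2 - 3) + 17/16 = H/(-5) + 17*(1/16) = H*(-⅕) + 17/16 = -H/5 + 17/16 = 17/16 - H/5)
l(-18)*(-4*(57 + 68)) + 28 = (17/16 - ⅕*(-18))*(-4*(57 + 68)) + 28 = (17/16 + 18/5)*(-4*125) + 28 = (373/80)*(-500) + 28 = -9325/4 + 28 = -9213/4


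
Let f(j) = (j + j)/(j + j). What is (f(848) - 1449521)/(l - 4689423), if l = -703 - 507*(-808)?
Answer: 144952/428047 ≈ 0.33864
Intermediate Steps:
f(j) = 1 (f(j) = (2*j)/((2*j)) = (2*j)*(1/(2*j)) = 1)
l = 408953 (l = -703 + 409656 = 408953)
(f(848) - 1449521)/(l - 4689423) = (1 - 1449521)/(408953 - 4689423) = -1449520/(-4280470) = -1449520*(-1/4280470) = 144952/428047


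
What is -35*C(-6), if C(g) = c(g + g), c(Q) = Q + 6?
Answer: 210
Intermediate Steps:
c(Q) = 6 + Q
C(g) = 6 + 2*g (C(g) = 6 + (g + g) = 6 + 2*g)
-35*C(-6) = -35*(6 + 2*(-6)) = -35*(6 - 12) = -35*(-6) = 210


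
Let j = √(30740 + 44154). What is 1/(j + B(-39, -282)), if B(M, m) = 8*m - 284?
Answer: -1270/3188353 - √74894/6376706 ≈ -0.00044124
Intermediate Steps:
B(M, m) = -284 + 8*m
j = √74894 ≈ 273.67
1/(j + B(-39, -282)) = 1/(√74894 + (-284 + 8*(-282))) = 1/(√74894 + (-284 - 2256)) = 1/(√74894 - 2540) = 1/(-2540 + √74894)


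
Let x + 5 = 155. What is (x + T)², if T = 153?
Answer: 91809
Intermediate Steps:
x = 150 (x = -5 + 155 = 150)
(x + T)² = (150 + 153)² = 303² = 91809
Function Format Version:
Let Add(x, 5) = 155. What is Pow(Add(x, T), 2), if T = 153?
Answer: 91809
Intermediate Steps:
x = 150 (x = Add(-5, 155) = 150)
Pow(Add(x, T), 2) = Pow(Add(150, 153), 2) = Pow(303, 2) = 91809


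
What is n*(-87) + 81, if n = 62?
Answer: -5313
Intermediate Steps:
n*(-87) + 81 = 62*(-87) + 81 = -5394 + 81 = -5313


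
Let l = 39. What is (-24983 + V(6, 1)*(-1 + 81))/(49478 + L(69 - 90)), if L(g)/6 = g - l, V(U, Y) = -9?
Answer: -25703/49118 ≈ -0.52329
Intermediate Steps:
L(g) = -234 + 6*g (L(g) = 6*(g - 1*39) = 6*(g - 39) = 6*(-39 + g) = -234 + 6*g)
(-24983 + V(6, 1)*(-1 + 81))/(49478 + L(69 - 90)) = (-24983 - 9*(-1 + 81))/(49478 + (-234 + 6*(69 - 90))) = (-24983 - 9*80)/(49478 + (-234 + 6*(-21))) = (-24983 - 720)/(49478 + (-234 - 126)) = -25703/(49478 - 360) = -25703/49118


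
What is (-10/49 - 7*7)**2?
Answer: 5812921/2401 ≈ 2421.0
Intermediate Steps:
(-10/49 - 7*7)**2 = (-10*1/49 - 49)**2 = (-10/49 - 49)**2 = (-2411/49)**2 = 5812921/2401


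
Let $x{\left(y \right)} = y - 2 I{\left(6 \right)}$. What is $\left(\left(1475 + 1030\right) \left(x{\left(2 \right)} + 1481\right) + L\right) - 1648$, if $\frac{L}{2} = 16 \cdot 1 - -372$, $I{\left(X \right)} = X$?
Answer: $3683983$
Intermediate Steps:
$x{\left(y \right)} = -12 + y$ ($x{\left(y \right)} = y - 12 = -12 + y$)
$L = 776$ ($L = 2 \left(16 \cdot 1 - -372\right) = 2 \left(16 + 372\right) = 2 \cdot 388 = 776$)
$\left(\left(1475 + 1030\right) \left(x{\left(2 \right)} + 1481\right) + L\right) - 1648 = \left(\left(1475 + 1030\right) \left(\left(-12 + 2\right) + 1481\right) + 776\right) - 1648 = \left(2505 \left(-10 + 1481\right) + 776\right) - 1648 = \left(2505 \cdot 1471 + 776\right) - 1648 = \left(3684855 + 776\right) - 1648 = 3685631 - 1648 = 3683983$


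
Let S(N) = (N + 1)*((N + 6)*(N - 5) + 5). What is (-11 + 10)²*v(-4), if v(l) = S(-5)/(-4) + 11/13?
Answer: -54/13 ≈ -4.1538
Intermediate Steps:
S(N) = (1 + N)*(5 + (-5 + N)*(6 + N)) (S(N) = (1 + N)*((6 + N)*(-5 + N) + 5) = (1 + N)*((-5 + N)*(6 + N) + 5) = (1 + N)*(5 + (-5 + N)*(6 + N)))
v(l) = -54/13 (v(l) = (-25 + (-5)³ - 24*(-5) + 2*(-5)²)/(-4) + 11/13 = (-25 - 125 + 120 + 2*25)*(-¼) + 11*(1/13) = (-25 - 125 + 120 + 50)*(-¼) + 11/13 = 20*(-¼) + 11/13 = -5 + 11/13 = -54/13)
(-11 + 10)²*v(-4) = (-11 + 10)²*(-54/13) = (-1)²*(-54/13) = 1*(-54/13) = -54/13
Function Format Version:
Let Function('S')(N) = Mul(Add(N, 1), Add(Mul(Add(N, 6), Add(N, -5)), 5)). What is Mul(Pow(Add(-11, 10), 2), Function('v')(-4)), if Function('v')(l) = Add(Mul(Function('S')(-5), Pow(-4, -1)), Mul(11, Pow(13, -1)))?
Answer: Rational(-54, 13) ≈ -4.1538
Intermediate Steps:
Function('S')(N) = Mul(Add(1, N), Add(5, Mul(Add(-5, N), Add(6, N)))) (Function('S')(N) = Mul(Add(1, N), Add(Mul(Add(6, N), Add(-5, N)), 5)) = Mul(Add(1, N), Add(Mul(Add(-5, N), Add(6, N)), 5)) = Mul(Add(1, N), Add(5, Mul(Add(-5, N), Add(6, N)))))
Function('v')(l) = Rational(-54, 13) (Function('v')(l) = Add(Mul(Add(-25, Pow(-5, 3), Mul(-24, -5), Mul(2, Pow(-5, 2))), Pow(-4, -1)), Mul(11, Pow(13, -1))) = Add(Mul(Add(-25, -125, 120, Mul(2, 25)), Rational(-1, 4)), Mul(11, Rational(1, 13))) = Add(Mul(Add(-25, -125, 120, 50), Rational(-1, 4)), Rational(11, 13)) = Add(Mul(20, Rational(-1, 4)), Rational(11, 13)) = Add(-5, Rational(11, 13)) = Rational(-54, 13))
Mul(Pow(Add(-11, 10), 2), Function('v')(-4)) = Mul(Pow(Add(-11, 10), 2), Rational(-54, 13)) = Mul(Pow(-1, 2), Rational(-54, 13)) = Mul(1, Rational(-54, 13)) = Rational(-54, 13)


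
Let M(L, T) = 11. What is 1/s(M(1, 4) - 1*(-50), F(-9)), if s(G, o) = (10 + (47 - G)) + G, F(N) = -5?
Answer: 1/57 ≈ 0.017544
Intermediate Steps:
s(G, o) = 57 (s(G, o) = (57 - G) + G = 57)
1/s(M(1, 4) - 1*(-50), F(-9)) = 1/57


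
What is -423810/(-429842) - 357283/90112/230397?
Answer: 4399396172974277/4462089748537344 ≈ 0.98595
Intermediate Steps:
-423810/(-429842) - 357283/90112/230397 = -423810*(-1/429842) - 357283*1/90112*(1/230397) = 211905/214921 - 357283/90112*1/230397 = 211905/214921 - 357283/20761534464 = 4399396172974277/4462089748537344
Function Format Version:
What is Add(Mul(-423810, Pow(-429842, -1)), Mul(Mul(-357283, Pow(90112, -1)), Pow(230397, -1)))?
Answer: Rational(4399396172974277, 4462089748537344) ≈ 0.98595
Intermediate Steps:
Add(Mul(-423810, Pow(-429842, -1)), Mul(Mul(-357283, Pow(90112, -1)), Pow(230397, -1))) = Add(Mul(-423810, Rational(-1, 429842)), Mul(Mul(-357283, Rational(1, 90112)), Rational(1, 230397))) = Add(Rational(211905, 214921), Mul(Rational(-357283, 90112), Rational(1, 230397))) = Add(Rational(211905, 214921), Rational(-357283, 20761534464)) = Rational(4399396172974277, 4462089748537344)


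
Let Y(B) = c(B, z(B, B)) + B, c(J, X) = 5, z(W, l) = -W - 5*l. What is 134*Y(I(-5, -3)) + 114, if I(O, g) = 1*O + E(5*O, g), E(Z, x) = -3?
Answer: -288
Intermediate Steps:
I(O, g) = -3 + O (I(O, g) = 1*O - 3 = O - 3 = -3 + O)
Y(B) = 5 + B
134*Y(I(-5, -3)) + 114 = 134*(5 + (-3 - 5)) + 114 = 134*(5 - 8) + 114 = 134*(-3) + 114 = -402 + 114 = -288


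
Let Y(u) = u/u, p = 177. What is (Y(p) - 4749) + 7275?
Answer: 2527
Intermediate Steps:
Y(u) = 1
(Y(p) - 4749) + 7275 = (1 - 4749) + 7275 = -4748 + 7275 = 2527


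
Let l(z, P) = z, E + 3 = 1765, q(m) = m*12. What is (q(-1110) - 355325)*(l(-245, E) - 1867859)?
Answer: 688667199080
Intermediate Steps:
q(m) = 12*m
E = 1762 (E = -3 + 1765 = 1762)
(q(-1110) - 355325)*(l(-245, E) - 1867859) = (12*(-1110) - 355325)*(-245 - 1867859) = (-13320 - 355325)*(-1868104) = -368645*(-1868104) = 688667199080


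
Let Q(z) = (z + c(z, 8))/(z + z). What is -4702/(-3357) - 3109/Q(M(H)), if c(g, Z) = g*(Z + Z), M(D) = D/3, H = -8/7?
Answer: -20793892/57069 ≈ -364.36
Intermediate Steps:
H = -8/7 (H = -8*⅐ = -8/7 ≈ -1.1429)
M(D) = D/3 (M(D) = D*(⅓) = D/3)
c(g, Z) = 2*Z*g (c(g, Z) = g*(2*Z) = 2*Z*g)
Q(z) = 17/2 (Q(z) = (z + 2*8*z)/(z + z) = (z + 16*z)/((2*z)) = (17*z)*(1/(2*z)) = 17/2)
-4702/(-3357) - 3109/Q(M(H)) = -4702/(-3357) - 3109/17/2 = -4702*(-1/3357) - 3109*2/17 = 4702/3357 - 6218/17 = -20793892/57069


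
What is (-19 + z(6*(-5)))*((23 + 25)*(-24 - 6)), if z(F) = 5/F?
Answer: 27600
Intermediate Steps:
(-19 + z(6*(-5)))*((23 + 25)*(-24 - 6)) = (-19 + 5/((6*(-5))))*((23 + 25)*(-24 - 6)) = (-19 + 5/(-30))*(48*(-30)) = (-19 + 5*(-1/30))*(-1440) = (-19 - ⅙)*(-1440) = -115/6*(-1440) = 27600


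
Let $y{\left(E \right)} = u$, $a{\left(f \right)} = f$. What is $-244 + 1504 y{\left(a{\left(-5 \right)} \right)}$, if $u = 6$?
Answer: $8780$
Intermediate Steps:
$y{\left(E \right)} = 6$
$-244 + 1504 y{\left(a{\left(-5 \right)} \right)} = -244 + 1504 \cdot 6 = -244 + 9024 = 8780$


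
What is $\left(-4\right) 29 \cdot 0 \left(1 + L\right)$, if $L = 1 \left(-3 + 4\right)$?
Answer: $0$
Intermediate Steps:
$L = 1$ ($L = 1 \cdot 1 = 1$)
$\left(-4\right) 29 \cdot 0 \left(1 + L\right) = \left(-4\right) 29 \cdot 0 \left(1 + 1\right) = - 116 \cdot 0 \cdot 2 = \left(-116\right) 0 = 0$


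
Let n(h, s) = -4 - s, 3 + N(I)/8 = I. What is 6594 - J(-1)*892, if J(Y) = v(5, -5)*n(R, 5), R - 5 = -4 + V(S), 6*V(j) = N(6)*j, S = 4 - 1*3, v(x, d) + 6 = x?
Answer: -1434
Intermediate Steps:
v(x, d) = -6 + x
N(I) = -24 + 8*I
S = 1 (S = 4 - 3 = 1)
V(j) = 4*j (V(j) = ((-24 + 8*6)*j)/6 = ((-24 + 48)*j)/6 = (24*j)/6 = 4*j)
R = 5 (R = 5 + (-4 + 4*1) = 5 + (-4 + 4) = 5 + 0 = 5)
J(Y) = 9 (J(Y) = (-6 + 5)*(-4 - 1*5) = -(-4 - 5) = -1*(-9) = 9)
6594 - J(-1)*892 = 6594 - 9*892 = 6594 - 1*8028 = 6594 - 8028 = -1434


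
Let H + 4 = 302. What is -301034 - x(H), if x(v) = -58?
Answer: -300976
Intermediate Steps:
H = 298 (H = -4 + 302 = 298)
-301034 - x(H) = -301034 - 1*(-58) = -301034 + 58 = -300976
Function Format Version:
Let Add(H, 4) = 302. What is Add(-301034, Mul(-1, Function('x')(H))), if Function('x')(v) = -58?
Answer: -300976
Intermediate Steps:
H = 298 (H = Add(-4, 302) = 298)
Add(-301034, Mul(-1, Function('x')(H))) = Add(-301034, Mul(-1, -58)) = Add(-301034, 58) = -300976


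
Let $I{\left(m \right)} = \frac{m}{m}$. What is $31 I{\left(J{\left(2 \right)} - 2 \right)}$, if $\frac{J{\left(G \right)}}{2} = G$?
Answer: $31$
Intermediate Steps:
$J{\left(G \right)} = 2 G$
$I{\left(m \right)} = 1$
$31 I{\left(J{\left(2 \right)} - 2 \right)} = 31 \cdot 1 = 31$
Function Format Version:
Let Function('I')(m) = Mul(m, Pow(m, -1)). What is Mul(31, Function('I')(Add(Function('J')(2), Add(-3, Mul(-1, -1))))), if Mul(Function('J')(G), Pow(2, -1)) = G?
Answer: 31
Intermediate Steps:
Function('J')(G) = Mul(2, G)
Function('I')(m) = 1
Mul(31, Function('I')(Add(Function('J')(2), Add(-3, Mul(-1, -1))))) = Mul(31, 1) = 31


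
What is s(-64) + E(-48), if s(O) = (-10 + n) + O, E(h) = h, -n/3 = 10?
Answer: -152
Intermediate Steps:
n = -30 (n = -3*10 = -30)
s(O) = -40 + O (s(O) = (-10 - 30) + O = -40 + O)
s(-64) + E(-48) = (-40 - 64) - 48 = -104 - 48 = -152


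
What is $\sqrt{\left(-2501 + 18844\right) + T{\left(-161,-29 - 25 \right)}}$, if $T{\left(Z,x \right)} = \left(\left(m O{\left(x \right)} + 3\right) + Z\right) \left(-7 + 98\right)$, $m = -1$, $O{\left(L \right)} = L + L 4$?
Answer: $\sqrt{26535} \approx 162.9$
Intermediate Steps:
$O{\left(L \right)} = 5 L$ ($O{\left(L \right)} = L + 4 L = 5 L$)
$T{\left(Z,x \right)} = 273 - 455 x + 91 Z$ ($T{\left(Z,x \right)} = \left(\left(- 5 x + 3\right) + Z\right) \left(-7 + 98\right) = \left(\left(- 5 x + 3\right) + Z\right) 91 = \left(\left(3 - 5 x\right) + Z\right) 91 = \left(3 + Z - 5 x\right) 91 = 273 - 455 x + 91 Z$)
$\sqrt{\left(-2501 + 18844\right) + T{\left(-161,-29 - 25 \right)}} = \sqrt{\left(-2501 + 18844\right) + \left(273 - 455 \left(-29 - 25\right) + 91 \left(-161\right)\right)} = \sqrt{16343 - \left(14378 + 455 \left(-29 - 25\right)\right)} = \sqrt{16343 - -10192} = \sqrt{16343 + \left(273 + 24570 - 14651\right)} = \sqrt{16343 + 10192} = \sqrt{26535}$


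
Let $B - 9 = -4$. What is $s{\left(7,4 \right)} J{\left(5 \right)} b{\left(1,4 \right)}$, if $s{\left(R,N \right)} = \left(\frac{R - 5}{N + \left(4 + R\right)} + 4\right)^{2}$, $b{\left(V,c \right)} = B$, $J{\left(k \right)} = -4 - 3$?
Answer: $- \frac{26908}{45} \approx -597.96$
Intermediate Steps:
$B = 5$ ($B = 9 - 4 = 5$)
$J{\left(k \right)} = -7$ ($J{\left(k \right)} = -4 - 3 = -7$)
$b{\left(V,c \right)} = 5$
$s{\left(R,N \right)} = \left(4 + \frac{-5 + R}{4 + N + R}\right)^{2}$ ($s{\left(R,N \right)} = \left(\frac{-5 + R}{4 + N + R} + 4\right)^{2} = \left(4 + \frac{-5 + R}{4 + N + R}\right)^{2}$)
$s{\left(7,4 \right)} J{\left(5 \right)} b{\left(1,4 \right)} = \frac{\left(11 + 4 \cdot 4 + 5 \cdot 7\right)^{2}}{\left(4 + 4 + 7\right)^{2}} \left(-7\right) 5 = \frac{\left(11 + 16 + 35\right)^{2}}{225} \left(-7\right) 5 = \frac{62^{2}}{225} \left(-7\right) 5 = \frac{1}{225} \cdot 3844 \left(-7\right) 5 = \frac{3844}{225} \left(-7\right) 5 = \left(- \frac{26908}{225}\right) 5 = - \frac{26908}{45}$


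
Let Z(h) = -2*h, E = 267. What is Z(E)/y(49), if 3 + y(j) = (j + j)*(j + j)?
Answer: -534/9601 ≈ -0.055619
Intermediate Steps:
y(j) = -3 + 4*j² (y(j) = -3 + (j + j)*(j + j) = -3 + (2*j)*(2*j) = -3 + 4*j²)
Z(E)/y(49) = (-2*267)/(-3 + 4*49²) = -534/(-3 + 4*2401) = -534/(-3 + 9604) = -534/9601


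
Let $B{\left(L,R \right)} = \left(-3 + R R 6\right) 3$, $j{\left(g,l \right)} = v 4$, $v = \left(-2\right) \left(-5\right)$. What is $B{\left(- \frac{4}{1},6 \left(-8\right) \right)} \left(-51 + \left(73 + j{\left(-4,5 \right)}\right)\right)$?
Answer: $2570706$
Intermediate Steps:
$v = 10$
$j{\left(g,l \right)} = 40$ ($j{\left(g,l \right)} = 10 \cdot 4 = 40$)
$B{\left(L,R \right)} = -9 + 18 R^{2}$ ($B{\left(L,R \right)} = \left(-3 + R^{2} \cdot 6\right) 3 = \left(-3 + 6 R^{2}\right) 3 = -9 + 18 R^{2}$)
$B{\left(- \frac{4}{1},6 \left(-8\right) \right)} \left(-51 + \left(73 + j{\left(-4,5 \right)}\right)\right) = \left(-9 + 18 \left(6 \left(-8\right)\right)^{2}\right) \left(-51 + \left(73 + 40\right)\right) = \left(-9 + 18 \left(-48\right)^{2}\right) \left(-51 + 113\right) = \left(-9 + 18 \cdot 2304\right) 62 = \left(-9 + 41472\right) 62 = 41463 \cdot 62 = 2570706$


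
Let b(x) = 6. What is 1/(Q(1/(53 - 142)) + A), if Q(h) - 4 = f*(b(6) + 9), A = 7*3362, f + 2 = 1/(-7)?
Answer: 7/164541 ≈ 4.2543e-5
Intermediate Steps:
f = -15/7 (f = -2 + 1/(-7) = -2 - ⅐ = -15/7 ≈ -2.1429)
A = 23534
Q(h) = -197/7 (Q(h) = 4 - 15*(6 + 9)/7 = 4 - 15/7*15 = 4 - 225/7 = -197/7)
1/(Q(1/(53 - 142)) + A) = 1/(-197/7 + 23534) = 1/(164541/7) = 7/164541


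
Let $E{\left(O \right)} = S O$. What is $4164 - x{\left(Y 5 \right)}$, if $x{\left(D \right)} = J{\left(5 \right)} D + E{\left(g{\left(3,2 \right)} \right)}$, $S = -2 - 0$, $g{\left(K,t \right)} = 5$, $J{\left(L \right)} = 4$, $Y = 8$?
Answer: $4014$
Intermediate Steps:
$S = -2$ ($S = -2 + 0 = -2$)
$E{\left(O \right)} = - 2 O$
$x{\left(D \right)} = -10 + 4 D$ ($x{\left(D \right)} = 4 D - 10 = -10 + 4 D$)
$4164 - x{\left(Y 5 \right)} = 4164 - \left(-10 + 4 \cdot 8 \cdot 5\right) = 4164 - \left(-10 + 4 \cdot 40\right) = 4164 - \left(-10 + 160\right) = 4164 - 150 = 4014$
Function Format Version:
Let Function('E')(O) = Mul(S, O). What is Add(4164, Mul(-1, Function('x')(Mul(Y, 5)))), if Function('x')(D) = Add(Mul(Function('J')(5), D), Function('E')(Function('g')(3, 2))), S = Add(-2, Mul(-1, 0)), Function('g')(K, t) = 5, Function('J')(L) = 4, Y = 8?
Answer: 4014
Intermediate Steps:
S = -2 (S = Add(-2, 0) = -2)
Function('E')(O) = Mul(-2, O)
Function('x')(D) = Add(-10, Mul(4, D)) (Function('x')(D) = Add(Mul(4, D), Mul(-2, 5)) = Add(Mul(4, D), -10) = Add(-10, Mul(4, D)))
Add(4164, Mul(-1, Function('x')(Mul(Y, 5)))) = Add(4164, Mul(-1, Add(-10, Mul(4, Mul(8, 5))))) = Add(4164, Mul(-1, Add(-10, Mul(4, 40)))) = Add(4164, Mul(-1, Add(-10, 160))) = Add(4164, Mul(-1, 150)) = Add(4164, -150) = 4014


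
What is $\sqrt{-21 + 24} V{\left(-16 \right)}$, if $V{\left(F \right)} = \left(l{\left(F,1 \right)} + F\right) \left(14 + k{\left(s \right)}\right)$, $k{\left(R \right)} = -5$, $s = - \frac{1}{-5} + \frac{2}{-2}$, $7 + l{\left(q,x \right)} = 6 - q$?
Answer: $- 9 \sqrt{3} \approx -15.588$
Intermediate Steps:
$l{\left(q,x \right)} = -1 - q$ ($l{\left(q,x \right)} = -7 - \left(-6 + q\right) = -1 - q$)
$s = - \frac{4}{5}$ ($s = \left(-1\right) \left(- \frac{1}{5}\right) + 2 \left(- \frac{1}{2}\right) = \frac{1}{5} - 1 = - \frac{4}{5} \approx -0.8$)
$V{\left(F \right)} = -9$ ($V{\left(F \right)} = \left(\left(-1 - F\right) + F\right) \left(14 - 5\right) = \left(-1\right) 9 = -9$)
$\sqrt{-21 + 24} V{\left(-16 \right)} = \sqrt{-21 + 24} \left(-9\right) = \sqrt{3} \left(-9\right) = - 9 \sqrt{3}$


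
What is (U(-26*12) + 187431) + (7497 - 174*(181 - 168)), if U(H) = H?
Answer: 192354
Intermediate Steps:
(U(-26*12) + 187431) + (7497 - 174*(181 - 168)) = (-26*12 + 187431) + (7497 - 174*(181 - 168)) = (-312 + 187431) + (7497 - 174*13) = 187119 + (7497 - 2262) = 187119 + 5235 = 192354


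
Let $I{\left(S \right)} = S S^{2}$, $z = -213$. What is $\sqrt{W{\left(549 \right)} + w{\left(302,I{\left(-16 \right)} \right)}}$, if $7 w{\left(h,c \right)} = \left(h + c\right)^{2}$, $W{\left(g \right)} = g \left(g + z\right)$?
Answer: $2 \sqrt{560203} \approx 1496.9$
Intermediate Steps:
$I{\left(S \right)} = S^{3}$
$W{\left(g \right)} = g \left(-213 + g\right)$ ($W{\left(g \right)} = g \left(g - 213\right) = g \left(-213 + g\right)$)
$w{\left(h,c \right)} = \frac{\left(c + h\right)^{2}}{7}$ ($w{\left(h,c \right)} = \frac{\left(h + c\right)^{2}}{7} = \frac{\left(c + h\right)^{2}}{7}$)
$\sqrt{W{\left(549 \right)} + w{\left(302,I{\left(-16 \right)} \right)}} = \sqrt{549 \left(-213 + 549\right) + \frac{\left(\left(-16\right)^{3} + 302\right)^{2}}{7}} = \sqrt{549 \cdot 336 + \frac{\left(-4096 + 302\right)^{2}}{7}} = \sqrt{184464 + \frac{\left(-3794\right)^{2}}{7}} = \sqrt{184464 + \frac{1}{7} \cdot 14394436} = \sqrt{184464 + 2056348} = \sqrt{2240812} = 2 \sqrt{560203}$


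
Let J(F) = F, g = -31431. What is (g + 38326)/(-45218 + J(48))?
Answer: -1379/9034 ≈ -0.15265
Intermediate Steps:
(g + 38326)/(-45218 + J(48)) = (-31431 + 38326)/(-45218 + 48) = 6895/(-45170) = 6895*(-1/45170) = -1379/9034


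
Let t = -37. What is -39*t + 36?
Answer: 1479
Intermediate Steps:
-39*t + 36 = -39*(-37) + 36 = 1443 + 36 = 1479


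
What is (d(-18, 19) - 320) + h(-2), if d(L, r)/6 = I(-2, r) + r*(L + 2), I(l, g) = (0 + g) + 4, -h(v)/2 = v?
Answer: -2002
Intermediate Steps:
h(v) = -2*v
I(l, g) = 4 + g (I(l, g) = g + 4 = 4 + g)
d(L, r) = 24 + 6*r + 6*r*(2 + L) (d(L, r) = 6*((4 + r) + r*(L + 2)) = 6*((4 + r) + r*(2 + L)) = 6*(4 + r + r*(2 + L)) = 24 + 6*r + 6*r*(2 + L))
(d(-18, 19) - 320) + h(-2) = ((24 + 18*19 + 6*(-18)*19) - 320) - 2*(-2) = ((24 + 342 - 2052) - 320) + 4 = (-1686 - 320) + 4 = -2006 + 4 = -2002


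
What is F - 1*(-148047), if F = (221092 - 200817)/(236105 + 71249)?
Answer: 45502857913/307354 ≈ 1.4805e+5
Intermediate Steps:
F = 20275/307354 ≈ 0.065966
F - 1*(-148047) = 20275/307354 - 1*(-148047) = 20275/307354 + 148047 = 45502857913/307354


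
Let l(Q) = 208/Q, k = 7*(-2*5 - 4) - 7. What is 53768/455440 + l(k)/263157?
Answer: 37139873849/314612088210 ≈ 0.11805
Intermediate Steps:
k = -105 (k = 7*(-10 - 4) - 7 = 7*(-14) - 7 = -98 - 7 = -105)
53768/455440 + l(k)/263157 = 53768/455440 + (208/(-105))/263157 = 53768*(1/455440) + (208*(-1/105))*(1/263157) = 6721/56930 - 208/105*1/263157 = 6721/56930 - 208/27631485 = 37139873849/314612088210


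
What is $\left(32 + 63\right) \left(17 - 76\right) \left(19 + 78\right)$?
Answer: $-543685$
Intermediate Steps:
$\left(32 + 63\right) \left(17 - 76\right) \left(19 + 78\right) = 95 \left(-59\right) 97 = \left(-5605\right) 97 = -543685$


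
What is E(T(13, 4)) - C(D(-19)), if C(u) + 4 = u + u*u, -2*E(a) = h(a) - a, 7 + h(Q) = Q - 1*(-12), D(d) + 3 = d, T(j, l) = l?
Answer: -921/2 ≈ -460.50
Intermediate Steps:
D(d) = -3 + d
h(Q) = 5 + Q (h(Q) = -7 + (Q - 1*(-12)) = -7 + (Q + 12) = -7 + (12 + Q) = 5 + Q)
E(a) = -5/2 (E(a) = -((5 + a) - a)/2 = -½*5 = -5/2)
C(u) = -4 + u + u² (C(u) = -4 + (u + u*u) = -4 + (u + u²) = -4 + u + u²)
E(T(13, 4)) - C(D(-19)) = -5/2 - (-4 + (-3 - 19) + (-3 - 19)²) = -5/2 - (-4 - 22 + (-22)²) = -5/2 - (-4 - 22 + 484) = -5/2 - 1*458 = -5/2 - 458 = -921/2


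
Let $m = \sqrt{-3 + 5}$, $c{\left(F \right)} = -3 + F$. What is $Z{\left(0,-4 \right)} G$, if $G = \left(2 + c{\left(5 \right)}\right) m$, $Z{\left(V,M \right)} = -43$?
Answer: $- 172 \sqrt{2} \approx -243.24$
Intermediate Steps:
$m = \sqrt{2} \approx 1.4142$
$G = 4 \sqrt{2}$ ($G = \left(2 + \left(-3 + 5\right)\right) \sqrt{2} = \left(2 + 2\right) \sqrt{2} = 4 \sqrt{2} \approx 5.6569$)
$Z{\left(0,-4 \right)} G = - 43 \cdot 4 \sqrt{2} = - 172 \sqrt{2}$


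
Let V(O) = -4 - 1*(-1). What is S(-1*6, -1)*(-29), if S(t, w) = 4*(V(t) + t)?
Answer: 1044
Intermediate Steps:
V(O) = -3 (V(O) = -4 + 1 = -3)
S(t, w) = -12 + 4*t (S(t, w) = 4*(-3 + t) = -12 + 4*t)
S(-1*6, -1)*(-29) = (-12 + 4*(-1*6))*(-29) = (-12 + 4*(-6))*(-29) = (-12 - 24)*(-29) = -36*(-29) = 1044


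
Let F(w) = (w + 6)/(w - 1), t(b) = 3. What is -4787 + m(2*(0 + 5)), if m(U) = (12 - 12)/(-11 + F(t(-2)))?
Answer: -4787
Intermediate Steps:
F(w) = (6 + w)/(-1 + w)
m(U) = 0 (m(U) = (12 - 12)/(-11 + (6 + 3)/(-1 + 3)) = 0/(-11 + 9/2) = 0/(-13/2) = 0*(-2/13) = 0)
-4787 + m(2*(0 + 5)) = -4787 + 0 = -4787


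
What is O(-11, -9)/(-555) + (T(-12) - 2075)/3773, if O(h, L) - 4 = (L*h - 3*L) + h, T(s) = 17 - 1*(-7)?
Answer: -226756/299145 ≈ -0.75801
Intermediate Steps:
T(s) = 24 (T(s) = 17 + 7 = 24)
O(h, L) = 4 + h - 3*L + L*h (O(h, L) = 4 + ((L*h - 3*L) + h) = 4 + ((-3*L + L*h) + h) = 4 + (h - 3*L + L*h) = 4 + h - 3*L + L*h)
O(-11, -9)/(-555) + (T(-12) - 2075)/3773 = (4 - 11 - 3*(-9) - 9*(-11))/(-555) + (24 - 2075)/3773 = (4 - 11 + 27 + 99)*(-1/555) - 2051*1/3773 = 119*(-1/555) - 293/539 = -119/555 - 293/539 = -226756/299145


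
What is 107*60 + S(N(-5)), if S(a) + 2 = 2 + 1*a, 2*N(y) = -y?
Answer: 12845/2 ≈ 6422.5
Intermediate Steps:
N(y) = -y/2 (N(y) = (-y)/2 = -y/2)
S(a) = a (S(a) = -2 + (2 + 1*a) = -2 + (2 + a) = a)
107*60 + S(N(-5)) = 107*60 - ½*(-5) = 6420 + 5/2 = 12845/2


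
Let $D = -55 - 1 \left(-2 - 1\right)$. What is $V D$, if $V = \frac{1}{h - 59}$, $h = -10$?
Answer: $\frac{52}{69} \approx 0.75362$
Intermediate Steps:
$V = - \frac{1}{69}$ ($V = \frac{1}{-10 - 59} = \frac{1}{-69} = - \frac{1}{69} \approx -0.014493$)
$D = -52$ ($D = -55 - 1 \left(-3\right) = -55 - -3 = -55 + 3 = -52$)
$V D = \left(- \frac{1}{69}\right) \left(-52\right) = \frac{52}{69}$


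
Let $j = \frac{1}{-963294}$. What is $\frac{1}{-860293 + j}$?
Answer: $- \frac{963294}{828715085143} \approx -1.1624 \cdot 10^{-6}$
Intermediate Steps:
$j = - \frac{1}{963294} \approx -1.0381 \cdot 10^{-6}$
$\frac{1}{-860293 + j} = \frac{1}{-860293 - \frac{1}{963294}} = \frac{1}{- \frac{828715085143}{963294}} = - \frac{963294}{828715085143}$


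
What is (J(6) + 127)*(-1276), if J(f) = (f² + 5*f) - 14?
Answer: -228404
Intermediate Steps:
J(f) = -14 + f² + 5*f
(J(6) + 127)*(-1276) = ((-14 + 6² + 5*6) + 127)*(-1276) = ((-14 + 36 + 30) + 127)*(-1276) = (52 + 127)*(-1276) = 179*(-1276) = -228404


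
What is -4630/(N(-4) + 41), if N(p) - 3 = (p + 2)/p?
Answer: -9260/89 ≈ -104.04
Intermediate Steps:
N(p) = 3 + (2 + p)/p (N(p) = 3 + (p + 2)/p = 3 + (2 + p)/p)
-4630/(N(-4) + 41) = -4630/((4 + 2/(-4)) + 41) = -4630/((4 + 2*(-1/4)) + 41) = -4630/((4 - 1/2) + 41) = -4630/(7/2 + 41) = -4630/89/2 = -4630*2/89 = -9260/89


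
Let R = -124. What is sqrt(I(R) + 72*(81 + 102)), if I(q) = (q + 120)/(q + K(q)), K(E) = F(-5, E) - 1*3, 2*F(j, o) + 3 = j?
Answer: 2*sqrt(56528465)/131 ≈ 114.79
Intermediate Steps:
F(j, o) = -3/2 + j/2
K(E) = -7 (K(E) = (-3/2 + (1/2)*(-5)) - 1*3 = (-3/2 - 5/2) - 3 = -4 - 3 = -7)
I(q) = (120 + q)/(-7 + q) (I(q) = (q + 120)/(q - 7) = (120 + q)/(-7 + q))
sqrt(I(R) + 72*(81 + 102)) = sqrt((120 - 124)/(-7 - 124) + 72*(81 + 102)) = sqrt(-4/(-131) + 72*183) = sqrt(-1/131*(-4) + 13176) = sqrt(4/131 + 13176) = sqrt(1726060/131) = 2*sqrt(56528465)/131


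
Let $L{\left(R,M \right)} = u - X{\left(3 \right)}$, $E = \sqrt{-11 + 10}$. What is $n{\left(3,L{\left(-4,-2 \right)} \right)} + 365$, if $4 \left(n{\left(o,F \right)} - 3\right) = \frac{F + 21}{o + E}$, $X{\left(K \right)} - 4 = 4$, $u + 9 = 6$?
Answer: $\frac{1475}{4} - \frac{i}{4} \approx 368.75 - 0.25 i$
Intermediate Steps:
$u = -3$ ($u = -9 + 6 = -3$)
$X{\left(K \right)} = 8$ ($X{\left(K \right)} = 4 + 4 = 8$)
$E = i$ ($E = \sqrt{-1} = i \approx 1.0 i$)
$L{\left(R,M \right)} = -11$ ($L{\left(R,M \right)} = -3 - 8 = -11$)
$n{\left(o,F \right)} = 3 + \frac{21 + F}{4 \left(i + o\right)}$ ($n{\left(o,F \right)} = 3 + \frac{\left(F + 21\right) \frac{1}{o + i}}{4} = 3 + \frac{\left(21 + F\right) \frac{1}{i + o}}{4} = 3 + \frac{\frac{1}{i + o} \left(21 + F\right)}{4} = 3 + \frac{21 + F}{4 \left(i + o\right)}$)
$n{\left(3,L{\left(-4,-2 \right)} \right)} + 365 = \frac{21 - 11 + 12 i + 12 \cdot 3}{4 \left(i + 3\right)} + 365 = \frac{21 - 11 + 12 i + 36}{4 \left(3 + i\right)} + 365 = \frac{\frac{3 - i}{10} \left(46 + 12 i\right)}{4} + 365 = \frac{\left(3 - i\right) \left(46 + 12 i\right)}{40} + 365 = 365 + \frac{\left(3 - i\right) \left(46 + 12 i\right)}{40}$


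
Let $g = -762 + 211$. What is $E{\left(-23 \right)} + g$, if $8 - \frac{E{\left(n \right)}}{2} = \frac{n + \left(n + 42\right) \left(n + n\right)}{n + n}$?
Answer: $-574$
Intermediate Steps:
$g = -551$
$E{\left(n \right)} = 16 - \frac{n + 2 n \left(42 + n\right)}{n}$ ($E{\left(n \right)} = 16 - 2 \frac{n + \left(n + 42\right) \left(n + n\right)}{n + n} = 16 - 2 \frac{n + \left(42 + n\right) 2 n}{2 n} = 16 - 2 \left(n + 2 n \left(42 + n\right)\right) \frac{1}{2 n} = 16 - 2 \frac{n + 2 n \left(42 + n\right)}{2 n} = 16 - \frac{n + 2 n \left(42 + n\right)}{n}$)
$E{\left(-23 \right)} + g = \left(-69 - -46\right) - 551 = \left(-69 + 46\right) - 551 = -23 - 551 = -574$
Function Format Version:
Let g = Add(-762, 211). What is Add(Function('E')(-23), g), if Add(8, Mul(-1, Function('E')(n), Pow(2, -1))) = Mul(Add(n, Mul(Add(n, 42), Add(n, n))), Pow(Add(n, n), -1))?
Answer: -574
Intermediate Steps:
g = -551
Function('E')(n) = Add(16, Mul(-1, Pow(n, -1), Add(n, Mul(2, n, Add(42, n))))) (Function('E')(n) = Add(16, Mul(-2, Mul(Add(n, Mul(Add(n, 42), Add(n, n))), Pow(Add(n, n), -1)))) = Add(16, Mul(-2, Mul(Add(n, Mul(Add(42, n), Mul(2, n))), Pow(Mul(2, n), -1)))) = Add(16, Mul(-2, Mul(Add(n, Mul(2, n, Add(42, n))), Mul(Rational(1, 2), Pow(n, -1))))) = Add(16, Mul(-2, Mul(Rational(1, 2), Pow(n, -1), Add(n, Mul(2, n, Add(42, n)))))) = Add(16, Mul(-1, Pow(n, -1), Add(n, Mul(2, n, Add(42, n))))))
Add(Function('E')(-23), g) = Add(Add(-69, Mul(-2, -23)), -551) = Add(Add(-69, 46), -551) = Add(-23, -551) = -574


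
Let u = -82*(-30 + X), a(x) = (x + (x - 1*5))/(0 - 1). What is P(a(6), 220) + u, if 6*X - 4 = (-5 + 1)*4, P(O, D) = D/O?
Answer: 18148/7 ≈ 2592.6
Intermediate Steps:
a(x) = 5 - 2*x (a(x) = (x + (x - 5))/(-1) = (x + (-5 + x))*(-1) = (-5 + 2*x)*(-1) = 5 - 2*x)
X = -2 (X = ⅔ + ((-5 + 1)*4)/6 = ⅔ + (-4*4)/6 = ⅔ + (⅙)*(-16) = ⅔ - 8/3 = -2)
u = 2624 (u = -82*(-30 - 2) = -82*(-32) = 2624)
P(a(6), 220) + u = 220/(5 - 2*6) + 2624 = 220/(5 - 12) + 2624 = 220/(-7) + 2624 = 220*(-⅐) + 2624 = -220/7 + 2624 = 18148/7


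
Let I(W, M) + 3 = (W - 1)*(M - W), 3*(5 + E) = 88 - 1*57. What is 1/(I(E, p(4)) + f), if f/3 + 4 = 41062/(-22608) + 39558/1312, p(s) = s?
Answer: 926928/59533051 ≈ 0.015570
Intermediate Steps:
f = 22556473/308976 (f = -12 + 3*(41062/(-22608) + 39558/1312) = -12 + 3*(41062*(-1/22608) + 39558*(1/1312)) = -12 + 3*(-20531/11304 + 19779/656) = -12 + 3*(26264185/926928) = -12 + 26264185/308976 = 22556473/308976 ≈ 73.004)
E = 16/3 (E = -5 + (88 - 1*57)/3 = -5 + (88 - 57)/3 = -5 + (⅓)*31 = -5 + 31/3 = 16/3 ≈ 5.3333)
I(W, M) = -3 + (-1 + W)*(M - W) (I(W, M) = -3 + (W - 1)*(M - W) = -3 + (-1 + W)*(M - W))
1/(I(E, p(4)) + f) = 1/((-3 + 16/3 - 1*4 - (16/3)² + 4*(16/3)) + 22556473/308976) = 1/((-3 + 16/3 - 4 - 1*256/9 + 64/3) + 22556473/308976) = 1/((-3 + 16/3 - 4 - 256/9 + 64/3) + 22556473/308976) = 1/(-79/9 + 22556473/308976) = 1/(59533051/926928) = 926928/59533051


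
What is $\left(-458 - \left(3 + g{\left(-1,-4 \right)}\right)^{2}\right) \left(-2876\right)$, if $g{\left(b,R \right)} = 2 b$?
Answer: $1320084$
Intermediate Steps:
$\left(-458 - \left(3 + g{\left(-1,-4 \right)}\right)^{2}\right) \left(-2876\right) = \left(-458 - \left(3 + 2 \left(-1\right)\right)^{2}\right) \left(-2876\right) = \left(-458 - \left(3 - 2\right)^{2}\right) \left(-2876\right) = \left(-458 - 1^{2}\right) \left(-2876\right) = \left(-458 - 1\right) \left(-2876\right) = \left(-459\right) \left(-2876\right) = 1320084$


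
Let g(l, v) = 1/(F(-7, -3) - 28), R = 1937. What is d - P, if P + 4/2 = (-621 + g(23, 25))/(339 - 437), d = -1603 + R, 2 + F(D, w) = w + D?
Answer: 1292279/3920 ≈ 329.66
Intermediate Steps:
F(D, w) = -2 + D + w (F(D, w) = -2 + (w + D) = -2 + (D + w) = -2 + D + w)
d = 334 (d = -1603 + 1937 = 334)
g(l, v) = -1/40 (g(l, v) = 1/((-2 - 7 - 3) - 28) = 1/(-12 - 28) = 1/(-40) = -1/40)
P = 17001/3920 (P = -2 + (-621 - 1/40)/(339 - 437) = -2 - 24841/40/(-98) = -2 - 24841/40*(-1/98) = -2 + 24841/3920 = 17001/3920 ≈ 4.3370)
d - P = 334 - 1*17001/3920 = 334 - 17001/3920 = 1292279/3920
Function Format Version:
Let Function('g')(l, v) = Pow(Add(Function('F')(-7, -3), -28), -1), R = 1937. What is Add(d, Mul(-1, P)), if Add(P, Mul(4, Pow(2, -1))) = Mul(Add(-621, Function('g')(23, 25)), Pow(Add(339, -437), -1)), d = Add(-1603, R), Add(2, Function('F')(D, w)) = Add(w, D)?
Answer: Rational(1292279, 3920) ≈ 329.66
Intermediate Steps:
Function('F')(D, w) = Add(-2, D, w) (Function('F')(D, w) = Add(-2, Add(w, D)) = Add(-2, Add(D, w)) = Add(-2, D, w))
d = 334 (d = Add(-1603, 1937) = 334)
Function('g')(l, v) = Rational(-1, 40) (Function('g')(l, v) = Pow(Add(Add(-2, -7, -3), -28), -1) = Pow(Add(-12, -28), -1) = Pow(-40, -1) = Rational(-1, 40))
P = Rational(17001, 3920) (P = Add(-2, Mul(Add(-621, Rational(-1, 40)), Pow(Add(339, -437), -1))) = Add(-2, Mul(Rational(-24841, 40), Pow(-98, -1))) = Add(-2, Mul(Rational(-24841, 40), Rational(-1, 98))) = Add(-2, Rational(24841, 3920)) = Rational(17001, 3920) ≈ 4.3370)
Add(d, Mul(-1, P)) = Add(334, Mul(-1, Rational(17001, 3920))) = Add(334, Rational(-17001, 3920)) = Rational(1292279, 3920)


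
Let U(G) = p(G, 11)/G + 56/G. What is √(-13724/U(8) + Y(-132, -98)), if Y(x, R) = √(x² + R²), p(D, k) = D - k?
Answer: √(-5818976 + 5618*√6757)/53 ≈ 43.671*I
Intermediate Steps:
Y(x, R) = √(R² + x²)
U(G) = 56/G + (-11 + G)/G (U(G) = (G - 1*11)/G + 56/G = (G - 11)/G + 56/G = (-11 + G)/G + 56/G = 56/G + (-11 + G)/G)
√(-13724/U(8) + Y(-132, -98)) = √(-13724*8/(45 + 8) + √((-98)² + (-132)²)) = √(-13724/((⅛)*53) + √(9604 + 17424)) = √(-13724/53/8 + √27028) = √(-13724*8/53 + 2*√6757) = √(-109792/53 + 2*√6757)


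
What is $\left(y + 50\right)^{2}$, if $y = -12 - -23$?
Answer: $3721$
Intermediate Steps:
$y = 11$ ($y = -12 + 23 = 11$)
$\left(y + 50\right)^{2} = \left(11 + 50\right)^{2} = 61^{2} = 3721$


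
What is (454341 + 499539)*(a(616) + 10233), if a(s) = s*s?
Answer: 371716543320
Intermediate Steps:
a(s) = s**2
(454341 + 499539)*(a(616) + 10233) = (454341 + 499539)*(616**2 + 10233) = 953880*(379456 + 10233) = 953880*389689 = 371716543320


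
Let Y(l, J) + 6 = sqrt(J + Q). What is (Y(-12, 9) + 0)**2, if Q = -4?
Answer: (6 - sqrt(5))**2 ≈ 14.167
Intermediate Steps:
Y(l, J) = -6 + sqrt(-4 + J) (Y(l, J) = -6 + sqrt(J - 4) = -6 + sqrt(-4 + J))
(Y(-12, 9) + 0)**2 = ((-6 + sqrt(-4 + 9)) + 0)**2 = ((-6 + sqrt(5)) + 0)**2 = (-6 + sqrt(5))**2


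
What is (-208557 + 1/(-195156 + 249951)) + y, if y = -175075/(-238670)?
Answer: -545496544128551/2615584530 ≈ -2.0856e+5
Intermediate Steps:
y = 35015/47734 (y = -175075*(-1/238670) = 35015/47734 ≈ 0.73354)
(-208557 + 1/(-195156 + 249951)) + y = (-208557 + 1/(-195156 + 249951)) + 35015/47734 = (-208557 + 1/54795) + 35015/47734 = -11427880814/54795 + 35015/47734 = -545496544128551/2615584530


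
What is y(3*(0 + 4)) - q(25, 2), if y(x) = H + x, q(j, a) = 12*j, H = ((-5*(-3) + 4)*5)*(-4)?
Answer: -668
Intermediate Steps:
H = -380 (H = ((15 + 4)*5)*(-4) = (19*5)*(-4) = 95*(-4) = -380)
y(x) = -380 + x
y(3*(0 + 4)) - q(25, 2) = (-380 + 3*(0 + 4)) - 12*25 = (-380 + 3*4) - 1*300 = (-380 + 12) - 300 = -368 - 300 = -668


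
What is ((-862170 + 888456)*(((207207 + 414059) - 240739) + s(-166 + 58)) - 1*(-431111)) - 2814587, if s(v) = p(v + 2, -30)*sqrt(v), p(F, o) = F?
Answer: 10000149246 - 16717896*I*sqrt(3) ≈ 1.0e+10 - 2.8956e+7*I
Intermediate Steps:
s(v) = sqrt(v)*(2 + v) (s(v) = (v + 2)*sqrt(v) = (2 + v)*sqrt(v) = sqrt(v)*(2 + v))
((-862170 + 888456)*(((207207 + 414059) - 240739) + s(-166 + 58)) - 1*(-431111)) - 2814587 = ((-862170 + 888456)*(((207207 + 414059) - 240739) + sqrt(-166 + 58)*(2 + (-166 + 58))) - 1*(-431111)) - 2814587 = (26286*((621266 - 240739) + sqrt(-108)*(2 - 108)) + 431111) - 2814587 = (26286*(380527 + (6*I*sqrt(3))*(-106)) + 431111) - 2814587 = (26286*(380527 - 636*I*sqrt(3)) + 431111) - 2814587 = ((10002532722 - 16717896*I*sqrt(3)) + 431111) - 2814587 = (10002963833 - 16717896*I*sqrt(3)) - 2814587 = 10000149246 - 16717896*I*sqrt(3)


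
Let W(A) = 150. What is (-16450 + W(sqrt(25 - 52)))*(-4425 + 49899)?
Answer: -741226200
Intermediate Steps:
(-16450 + W(sqrt(25 - 52)))*(-4425 + 49899) = (-16450 + 150)*(-4425 + 49899) = -16300*45474 = -741226200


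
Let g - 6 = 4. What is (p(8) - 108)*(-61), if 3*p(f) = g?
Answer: 19154/3 ≈ 6384.7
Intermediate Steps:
g = 10 (g = 6 + 4 = 10)
p(f) = 10/3 (p(f) = (⅓)*10 = 10/3)
(p(8) - 108)*(-61) = (10/3 - 108)*(-61) = -314/3*(-61) = 19154/3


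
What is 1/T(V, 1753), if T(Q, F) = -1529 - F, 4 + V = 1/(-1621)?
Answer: -1/3282 ≈ -0.00030469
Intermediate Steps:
V = -6485/1621 (V = -4 + 1/(-1621) = -4 - 1/1621 = -6485/1621 ≈ -4.0006)
1/T(V, 1753) = 1/(-1529 - 1*1753) = 1/(-1529 - 1753) = 1/(-3282) = -1/3282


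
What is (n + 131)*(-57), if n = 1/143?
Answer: -1067838/143 ≈ -7467.4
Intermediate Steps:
n = 1/143 ≈ 0.0069930
(n + 131)*(-57) = (1/143 + 131)*(-57) = (18734/143)*(-57) = -1067838/143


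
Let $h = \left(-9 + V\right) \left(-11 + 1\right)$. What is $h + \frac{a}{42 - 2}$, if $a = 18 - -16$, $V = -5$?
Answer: $\frac{2817}{20} \approx 140.85$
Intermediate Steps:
$h = 140$ ($h = \left(-9 - 5\right) \left(-11 + 1\right) = \left(-14\right) \left(-10\right) = 140$)
$a = 34$ ($a = 18 + 16 = 34$)
$h + \frac{a}{42 - 2} = 140 + \frac{34}{42 - 2} = 140 + \frac{34}{40} = 140 + 34 \cdot \frac{1}{40} = 140 + \frac{17}{20} = \frac{2817}{20}$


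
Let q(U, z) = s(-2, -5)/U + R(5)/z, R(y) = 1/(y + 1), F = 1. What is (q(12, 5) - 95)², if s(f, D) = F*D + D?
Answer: 229441/25 ≈ 9177.6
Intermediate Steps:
R(y) = 1/(1 + y)
s(f, D) = 2*D (s(f, D) = 1*D + D = D + D = 2*D)
q(U, z) = -10/U + 1/(6*z) (q(U, z) = (2*(-5))/U + 1/((1 + 5)*z) = -10/U + 1/(6*z))
(q(12, 5) - 95)² = ((-10/12 + (⅙)/5) - 95)² = ((-10*1/12 + (⅙)*(⅕)) - 95)² = ((-⅚ + 1/30) - 95)² = (-⅘ - 95)² = (-479/5)² = 229441/25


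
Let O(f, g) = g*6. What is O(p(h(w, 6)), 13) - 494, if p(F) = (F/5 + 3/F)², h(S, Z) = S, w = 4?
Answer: -416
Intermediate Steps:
p(F) = (3/F + F/5)² (p(F) = (F*(⅕) + 3/F)² = (F/5 + 3/F)² = (3/F + F/5)²)
O(f, g) = 6*g
O(p(h(w, 6)), 13) - 494 = 6*13 - 494 = 78 - 494 = -416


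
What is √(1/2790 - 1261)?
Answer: I*√1090638590/930 ≈ 35.511*I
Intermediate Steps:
√(1/2790 - 1261) = √(-3518189/2790) = I*√1090638590/930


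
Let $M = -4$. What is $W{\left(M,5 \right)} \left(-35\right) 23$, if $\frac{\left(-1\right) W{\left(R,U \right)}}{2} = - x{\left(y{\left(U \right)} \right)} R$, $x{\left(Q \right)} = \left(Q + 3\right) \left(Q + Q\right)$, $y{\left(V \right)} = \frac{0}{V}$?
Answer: $0$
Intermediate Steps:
$y{\left(V \right)} = 0$
$x{\left(Q \right)} = 2 Q \left(3 + Q\right)$ ($x{\left(Q \right)} = \left(3 + Q\right) 2 Q = 2 Q \left(3 + Q\right)$)
$W{\left(R,U \right)} = 0$ ($W{\left(R,U \right)} = - 2 - 2 \cdot 0 \left(3 + 0\right) R = - 2 - 2 \cdot 0 \cdot 3 R = - 2 \left(-1\right) 0 R = - 2 \cdot 0 R = \left(-2\right) 0 = 0$)
$W{\left(M,5 \right)} \left(-35\right) 23 = 0 \left(-35\right) 23 = 0 \cdot 23 = 0$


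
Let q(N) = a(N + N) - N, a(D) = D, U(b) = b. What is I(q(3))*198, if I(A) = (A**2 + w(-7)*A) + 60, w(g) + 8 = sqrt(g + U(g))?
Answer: 8910 + 594*I*sqrt(14) ≈ 8910.0 + 2222.5*I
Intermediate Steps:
w(g) = -8 + sqrt(2)*sqrt(g) (w(g) = -8 + sqrt(g + g) = -8 + sqrt(2*g) = -8 + sqrt(2)*sqrt(g))
q(N) = N (q(N) = (N + N) - N = 2*N - N = N)
I(A) = 60 + A**2 + A*(-8 + I*sqrt(14)) (I(A) = (A**2 + (-8 + sqrt(2)*sqrt(-7))*A) + 60 = (A**2 + (-8 + sqrt(2)*(I*sqrt(7)))*A) + 60 = (A**2 + (-8 + I*sqrt(14))*A) + 60 = (A**2 + A*(-8 + I*sqrt(14))) + 60 = 60 + A**2 + A*(-8 + I*sqrt(14)))
I(q(3))*198 = (60 + 3**2 - 1*3*(8 - I*sqrt(14)))*198 = (60 + 9 + (-24 + 3*I*sqrt(14)))*198 = (45 + 3*I*sqrt(14))*198 = 8910 + 594*I*sqrt(14)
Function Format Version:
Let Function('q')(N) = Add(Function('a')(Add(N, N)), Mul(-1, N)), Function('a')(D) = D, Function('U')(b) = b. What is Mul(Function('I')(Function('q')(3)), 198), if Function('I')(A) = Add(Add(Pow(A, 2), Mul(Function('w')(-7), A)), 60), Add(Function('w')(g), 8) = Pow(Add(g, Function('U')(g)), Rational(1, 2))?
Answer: Add(8910, Mul(594, I, Pow(14, Rational(1, 2)))) ≈ Add(8910.0, Mul(2222.5, I))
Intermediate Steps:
Function('w')(g) = Add(-8, Mul(Pow(2, Rational(1, 2)), Pow(g, Rational(1, 2)))) (Function('w')(g) = Add(-8, Pow(Add(g, g), Rational(1, 2))) = Add(-8, Pow(Mul(2, g), Rational(1, 2))) = Add(-8, Mul(Pow(2, Rational(1, 2)), Pow(g, Rational(1, 2)))))
Function('q')(N) = N (Function('q')(N) = Add(Add(N, N), Mul(-1, N)) = Add(Mul(2, N), Mul(-1, N)) = N)
Function('I')(A) = Add(60, Pow(A, 2), Mul(A, Add(-8, Mul(I, Pow(14, Rational(1, 2)))))) (Function('I')(A) = Add(Add(Pow(A, 2), Mul(Add(-8, Mul(Pow(2, Rational(1, 2)), Pow(-7, Rational(1, 2)))), A)), 60) = Add(Add(Pow(A, 2), Mul(Add(-8, Mul(Pow(2, Rational(1, 2)), Mul(I, Pow(7, Rational(1, 2))))), A)), 60) = Add(Add(Pow(A, 2), Mul(Add(-8, Mul(I, Pow(14, Rational(1, 2)))), A)), 60) = Add(Add(Pow(A, 2), Mul(A, Add(-8, Mul(I, Pow(14, Rational(1, 2)))))), 60) = Add(60, Pow(A, 2), Mul(A, Add(-8, Mul(I, Pow(14, Rational(1, 2)))))))
Mul(Function('I')(Function('q')(3)), 198) = Mul(Add(60, Pow(3, 2), Mul(-1, 3, Add(8, Mul(-1, I, Pow(14, Rational(1, 2)))))), 198) = Mul(Add(60, 9, Add(-24, Mul(3, I, Pow(14, Rational(1, 2))))), 198) = Mul(Add(45, Mul(3, I, Pow(14, Rational(1, 2)))), 198) = Add(8910, Mul(594, I, Pow(14, Rational(1, 2))))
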